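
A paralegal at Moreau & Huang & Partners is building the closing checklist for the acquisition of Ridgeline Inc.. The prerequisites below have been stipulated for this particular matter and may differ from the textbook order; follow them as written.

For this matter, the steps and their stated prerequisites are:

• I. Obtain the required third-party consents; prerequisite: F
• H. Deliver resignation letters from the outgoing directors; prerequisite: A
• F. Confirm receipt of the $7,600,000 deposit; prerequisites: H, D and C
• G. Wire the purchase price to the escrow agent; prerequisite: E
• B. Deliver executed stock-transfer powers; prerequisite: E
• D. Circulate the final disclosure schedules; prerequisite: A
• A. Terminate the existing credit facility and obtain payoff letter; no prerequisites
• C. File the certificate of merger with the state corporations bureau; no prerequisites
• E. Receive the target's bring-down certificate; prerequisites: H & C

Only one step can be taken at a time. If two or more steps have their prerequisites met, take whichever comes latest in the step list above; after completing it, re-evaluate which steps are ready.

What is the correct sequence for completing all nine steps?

C A D H E B G F I

Nothing is required for C and A. C is listed later → C first.
Next only A has its prerequisites met → A.
Ready: D and H. D is listed later → D.
That leaves H as the only ready step → H.
E and F are both available; E is listed later → E.
Now B, G and F have their prerequisites met. B is listed later, so B next.
Now G and F have their prerequisites met. G is listed later, so G next.
F needed C, D and H, now all done → F.
I needed F, now all done → I.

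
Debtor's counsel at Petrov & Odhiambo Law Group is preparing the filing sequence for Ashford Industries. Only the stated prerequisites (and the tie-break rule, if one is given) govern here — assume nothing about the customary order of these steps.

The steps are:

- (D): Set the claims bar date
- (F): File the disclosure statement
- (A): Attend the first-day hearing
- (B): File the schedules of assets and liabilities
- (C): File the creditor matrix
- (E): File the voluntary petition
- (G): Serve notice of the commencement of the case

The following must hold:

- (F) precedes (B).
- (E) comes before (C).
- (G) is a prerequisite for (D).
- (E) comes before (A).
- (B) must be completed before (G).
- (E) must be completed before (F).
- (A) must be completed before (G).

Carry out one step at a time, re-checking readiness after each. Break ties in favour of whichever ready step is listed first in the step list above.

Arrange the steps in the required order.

Only (E) has no prerequisites, so it is first.
Ready: (F), (A) and (C). (F) is listed earlier → (F).
(B) now also ready, so the ready set is {(A), (B), (C)}; (A) is listed earlier → (A).
Ready: (B) and (C). (B) is listed earlier → (B).
Ready: (C) and (G). (C) is listed earlier → (C).
That leaves (G) as the only ready step → (G).
Next only (D) has its prerequisites met → (D).

(E), (F), (A), (B), (C), (G), (D)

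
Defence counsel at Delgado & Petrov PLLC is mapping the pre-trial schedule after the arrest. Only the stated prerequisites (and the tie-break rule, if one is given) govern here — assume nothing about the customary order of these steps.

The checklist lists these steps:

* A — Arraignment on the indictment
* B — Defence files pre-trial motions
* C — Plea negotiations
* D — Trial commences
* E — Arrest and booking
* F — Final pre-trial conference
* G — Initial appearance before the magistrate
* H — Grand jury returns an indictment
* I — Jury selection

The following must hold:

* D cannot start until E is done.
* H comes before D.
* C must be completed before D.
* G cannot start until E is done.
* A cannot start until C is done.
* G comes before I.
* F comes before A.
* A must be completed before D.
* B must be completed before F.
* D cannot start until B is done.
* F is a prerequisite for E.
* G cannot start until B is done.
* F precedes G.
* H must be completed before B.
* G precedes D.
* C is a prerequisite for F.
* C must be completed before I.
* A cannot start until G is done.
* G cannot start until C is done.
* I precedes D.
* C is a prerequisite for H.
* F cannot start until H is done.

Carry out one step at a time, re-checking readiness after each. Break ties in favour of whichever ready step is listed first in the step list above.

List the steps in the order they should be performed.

C, H, B, F, E, G, A, I, D

C has no prerequisites → C first.
H needed C, now all done → H.
B needed H, now all done → B.
That leaves F as the only ready step → F.
E needed F, now all done → E.
Next only G has its prerequisites met → G.
Now A and I have their prerequisites met. A is listed earlier, so A next.
Next only I has its prerequisites met → I.
D needed A, B, C, E, G, H and I, now all done → D.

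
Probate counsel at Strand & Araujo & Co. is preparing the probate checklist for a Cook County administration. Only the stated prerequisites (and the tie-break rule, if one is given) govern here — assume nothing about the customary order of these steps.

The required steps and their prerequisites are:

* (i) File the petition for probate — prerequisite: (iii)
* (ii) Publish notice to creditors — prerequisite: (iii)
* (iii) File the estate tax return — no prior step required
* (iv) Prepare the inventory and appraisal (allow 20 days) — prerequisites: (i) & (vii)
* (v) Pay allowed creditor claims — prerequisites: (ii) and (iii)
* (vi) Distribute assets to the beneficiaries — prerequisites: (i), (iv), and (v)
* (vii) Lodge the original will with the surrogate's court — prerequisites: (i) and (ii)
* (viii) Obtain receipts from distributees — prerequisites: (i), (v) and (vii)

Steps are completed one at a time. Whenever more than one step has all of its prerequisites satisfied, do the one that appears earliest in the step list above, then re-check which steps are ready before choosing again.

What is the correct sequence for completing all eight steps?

(iii) has no prerequisites → (iii) first.
Now (i) and (ii) have their prerequisites met. (i) is listed earlier, so (i) next.
That leaves (ii) as the only ready step → (ii).
(v) and (vii) are both available; (v) is listed earlier → (v).
(vii) is the only step now ready → (vii).
(iv) and (viii) are both available; (iv) is listed earlier → (iv).
Now (vi) and (viii) have their prerequisites met. (vi) is listed earlier, so (vi) next.
(viii) needed (i), (v) and (vii), now all done → (viii).

(iii) → (i) → (ii) → (v) → (vii) → (iv) → (vi) → (viii)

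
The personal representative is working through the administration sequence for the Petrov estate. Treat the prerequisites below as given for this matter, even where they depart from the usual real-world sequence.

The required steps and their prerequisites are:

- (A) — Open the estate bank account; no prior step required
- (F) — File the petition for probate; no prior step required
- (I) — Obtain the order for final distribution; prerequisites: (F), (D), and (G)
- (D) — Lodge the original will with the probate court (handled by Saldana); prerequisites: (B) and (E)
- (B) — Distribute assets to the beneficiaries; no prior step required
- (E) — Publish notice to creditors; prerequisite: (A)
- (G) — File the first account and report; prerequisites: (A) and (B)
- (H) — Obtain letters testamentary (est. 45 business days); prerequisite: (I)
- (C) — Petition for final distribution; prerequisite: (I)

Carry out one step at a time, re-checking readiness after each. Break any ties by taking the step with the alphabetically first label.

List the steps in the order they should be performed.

(A), (B), (E), (D), (F), (G), (I), (C), (H)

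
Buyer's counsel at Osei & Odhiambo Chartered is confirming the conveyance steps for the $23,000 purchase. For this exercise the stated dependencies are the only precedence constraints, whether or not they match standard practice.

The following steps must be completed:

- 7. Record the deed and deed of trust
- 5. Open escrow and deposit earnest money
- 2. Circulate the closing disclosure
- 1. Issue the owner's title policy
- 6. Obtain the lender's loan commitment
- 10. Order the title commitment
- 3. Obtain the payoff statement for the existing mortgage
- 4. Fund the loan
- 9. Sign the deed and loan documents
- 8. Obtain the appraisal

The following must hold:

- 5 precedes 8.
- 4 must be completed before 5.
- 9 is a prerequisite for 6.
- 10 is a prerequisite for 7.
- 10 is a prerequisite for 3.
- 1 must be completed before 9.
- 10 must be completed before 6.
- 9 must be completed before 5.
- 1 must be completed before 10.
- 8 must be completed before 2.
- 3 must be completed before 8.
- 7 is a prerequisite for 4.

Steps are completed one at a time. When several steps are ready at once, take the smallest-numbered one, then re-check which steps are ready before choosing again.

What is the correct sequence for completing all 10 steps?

1 → 9 → 10 → 3 → 6 → 7 → 4 → 5 → 8 → 2

Only 1 has no prerequisites, so it is first.
Now 9 and 10 have their prerequisites met. 9 has the earlier label, so 9 next.
10 is the only step now ready → 10.
Now 3, 6 and 7 have their prerequisites met. 3 has the earlier label, so 3 next.
Now 6 and 7 have their prerequisites met. 6 has the earlier label, so 6 next.
7 needed 10, now all done → 7.
4 needed 7, now all done → 4.
5 needed 4 and 9, now all done → 5.
Next only 8 has its prerequisites met → 8.
2 needed 8, now all done → 2.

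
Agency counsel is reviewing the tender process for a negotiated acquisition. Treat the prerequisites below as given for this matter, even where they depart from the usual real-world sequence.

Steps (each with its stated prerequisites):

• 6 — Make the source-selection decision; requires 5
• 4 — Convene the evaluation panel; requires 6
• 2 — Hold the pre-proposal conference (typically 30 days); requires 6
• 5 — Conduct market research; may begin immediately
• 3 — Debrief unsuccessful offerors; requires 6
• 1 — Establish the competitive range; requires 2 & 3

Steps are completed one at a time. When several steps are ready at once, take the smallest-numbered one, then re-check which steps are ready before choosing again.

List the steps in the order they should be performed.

5 → 6 → 2 → 3 → 1 → 4

5 is the only step with nothing outstanding, so it goes first.
That leaves 6 as the only ready step → 6.
Now 2, 3 and 4 have their prerequisites met. 2 has the earlier label, so 2 next.
Now 3 and 4 have their prerequisites met. 3 has the earlier label, so 3 next.
Now 1 and 4 have their prerequisites met. 1 has the earlier label, so 1 next.
4 is the only step now ready → 4.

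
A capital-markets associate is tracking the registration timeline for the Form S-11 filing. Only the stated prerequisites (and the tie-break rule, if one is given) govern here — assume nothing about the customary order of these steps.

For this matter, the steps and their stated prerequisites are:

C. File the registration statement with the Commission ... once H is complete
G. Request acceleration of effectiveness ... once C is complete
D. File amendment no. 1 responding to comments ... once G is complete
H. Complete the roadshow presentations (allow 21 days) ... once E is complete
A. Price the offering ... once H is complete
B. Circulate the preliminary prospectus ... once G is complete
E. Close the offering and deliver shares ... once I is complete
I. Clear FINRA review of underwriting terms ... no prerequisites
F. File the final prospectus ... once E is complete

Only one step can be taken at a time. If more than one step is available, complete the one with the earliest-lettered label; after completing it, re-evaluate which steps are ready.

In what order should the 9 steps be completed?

I is the only step with nothing outstanding, so it goes first.
Next only E has its prerequisites met → E.
Ready: F and H. F has the earlier label → F.
H is the only step now ready → H.
Ready: A and C. A has the earlier label → A.
That leaves C as the only ready step → C.
That leaves G as the only ready step → G.
B and D are both available; B has the earlier label → B.
D needed G, now all done → D.

I, E, F, H, A, C, G, B, D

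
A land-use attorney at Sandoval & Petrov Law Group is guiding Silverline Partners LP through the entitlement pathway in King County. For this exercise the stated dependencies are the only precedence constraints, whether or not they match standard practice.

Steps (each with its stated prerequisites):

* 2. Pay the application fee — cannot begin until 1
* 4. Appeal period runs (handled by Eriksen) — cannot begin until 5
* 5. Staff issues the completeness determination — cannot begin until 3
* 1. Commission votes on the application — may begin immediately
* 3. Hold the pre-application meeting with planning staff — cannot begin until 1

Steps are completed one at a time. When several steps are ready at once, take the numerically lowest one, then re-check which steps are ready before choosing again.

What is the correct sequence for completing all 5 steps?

1 has no prerequisites → 1 first.
2 and 3 are both available; 2 has the earlier label → 2.
3 is the only step now ready → 3.
5 needed 3, now all done → 5.
Next only 4 has its prerequisites met → 4.

1 → 2 → 3 → 5 → 4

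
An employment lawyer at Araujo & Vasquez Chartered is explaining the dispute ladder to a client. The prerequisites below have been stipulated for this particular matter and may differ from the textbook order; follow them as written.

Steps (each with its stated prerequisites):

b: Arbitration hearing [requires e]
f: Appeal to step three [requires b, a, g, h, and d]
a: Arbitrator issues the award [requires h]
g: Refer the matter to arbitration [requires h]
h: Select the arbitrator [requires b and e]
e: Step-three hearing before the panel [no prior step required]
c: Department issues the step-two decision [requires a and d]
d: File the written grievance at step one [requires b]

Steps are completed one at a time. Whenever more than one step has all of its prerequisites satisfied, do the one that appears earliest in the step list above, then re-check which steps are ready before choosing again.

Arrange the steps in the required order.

Only e has no prerequisites, so it is first.
b needed e, now all done → b.
Ready: h and d. h is listed earlier → h.
a and g now also ready, so the ready set is {a, g, d}; a is listed earlier → a.
Now g and d have their prerequisites met. g is listed earlier, so g next.
Next only d has its prerequisites met → d.
Now f and c have their prerequisites met. f is listed earlier, so f next.
c needed a and d, now all done → c.

e b h a g d f c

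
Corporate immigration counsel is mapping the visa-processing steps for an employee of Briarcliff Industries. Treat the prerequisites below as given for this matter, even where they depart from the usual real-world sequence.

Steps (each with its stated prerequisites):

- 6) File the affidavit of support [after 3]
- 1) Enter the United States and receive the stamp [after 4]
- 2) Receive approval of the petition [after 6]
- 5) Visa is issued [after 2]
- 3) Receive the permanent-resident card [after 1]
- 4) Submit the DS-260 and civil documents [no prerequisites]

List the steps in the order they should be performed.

4 → 1 → 3 → 6 → 2 → 5

4 is the only step with nothing outstanding, so it goes first.
Next only 1 has its prerequisites met → 1.
Next only 3 has its prerequisites met → 3.
6 needed 3, now all done → 6.
2 needed 6, now all done → 2.
Next only 5 has its prerequisites met → 5.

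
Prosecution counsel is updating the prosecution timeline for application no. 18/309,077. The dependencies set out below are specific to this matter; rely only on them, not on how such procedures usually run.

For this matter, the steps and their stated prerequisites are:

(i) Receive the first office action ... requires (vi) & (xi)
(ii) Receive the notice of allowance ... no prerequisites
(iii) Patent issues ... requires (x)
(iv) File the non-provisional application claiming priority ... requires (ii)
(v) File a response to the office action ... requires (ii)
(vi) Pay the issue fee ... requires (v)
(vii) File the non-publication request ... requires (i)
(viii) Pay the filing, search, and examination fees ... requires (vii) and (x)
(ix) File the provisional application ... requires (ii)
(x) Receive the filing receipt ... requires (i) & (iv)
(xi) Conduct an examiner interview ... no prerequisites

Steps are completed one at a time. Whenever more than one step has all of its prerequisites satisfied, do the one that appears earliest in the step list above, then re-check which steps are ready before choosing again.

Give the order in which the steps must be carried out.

(ii) (iv) (v) (vi) (ix) (xi) (i) (vii) (x) (iii) (viii)

(ii) and (xi) have no prerequisites; (ii) is listed earlier, so (ii) is first.
Now (iv), (v), (ix) and (xi) have their prerequisites met. (iv) is listed earlier, so (iv) next.
Now (v), (ix) and (xi) have their prerequisites met. (v) is listed earlier, so (v) next.
Ready: (vi), (ix) and (xi). (vi) is listed earlier → (vi).
Now (ix) and (xi) have their prerequisites met. (ix) is listed earlier, so (ix) next.
(xi) is the only step now ready → (xi).
Next only (i) has its prerequisites met → (i).
Ready: (vii) and (x). (vii) is listed earlier → (vii).
(x) needed (i) and (iv), now all done → (x).
Ready: (iii) and (viii). (iii) is listed earlier → (iii).
(viii) is the only step now ready → (viii).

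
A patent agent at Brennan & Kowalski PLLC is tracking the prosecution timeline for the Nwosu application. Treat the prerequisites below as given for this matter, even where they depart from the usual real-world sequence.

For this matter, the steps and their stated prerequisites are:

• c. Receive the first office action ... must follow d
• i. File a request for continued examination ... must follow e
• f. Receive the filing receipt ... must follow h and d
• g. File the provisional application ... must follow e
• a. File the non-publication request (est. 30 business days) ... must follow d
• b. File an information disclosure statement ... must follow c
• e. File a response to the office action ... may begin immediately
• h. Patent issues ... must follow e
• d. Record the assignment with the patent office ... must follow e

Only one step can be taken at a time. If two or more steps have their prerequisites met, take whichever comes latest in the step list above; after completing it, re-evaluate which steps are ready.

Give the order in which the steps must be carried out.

Only e has no prerequisites, so it is first.
Ready: d, h, g and i. d is listed later → d.
Ready: h, a, g, i and c. h is listed later → h.
Now a, g, f, i and c have their prerequisites met. a is listed later, so a next.
g, f, i and c are all available; g is listed later → g.
Now f, i and c have their prerequisites met. f is listed later, so f next.
i and c are both available; i is listed later → i.
c needed d, now all done → c.
b needed c, now all done → b.

e, d, h, a, g, f, i, c, b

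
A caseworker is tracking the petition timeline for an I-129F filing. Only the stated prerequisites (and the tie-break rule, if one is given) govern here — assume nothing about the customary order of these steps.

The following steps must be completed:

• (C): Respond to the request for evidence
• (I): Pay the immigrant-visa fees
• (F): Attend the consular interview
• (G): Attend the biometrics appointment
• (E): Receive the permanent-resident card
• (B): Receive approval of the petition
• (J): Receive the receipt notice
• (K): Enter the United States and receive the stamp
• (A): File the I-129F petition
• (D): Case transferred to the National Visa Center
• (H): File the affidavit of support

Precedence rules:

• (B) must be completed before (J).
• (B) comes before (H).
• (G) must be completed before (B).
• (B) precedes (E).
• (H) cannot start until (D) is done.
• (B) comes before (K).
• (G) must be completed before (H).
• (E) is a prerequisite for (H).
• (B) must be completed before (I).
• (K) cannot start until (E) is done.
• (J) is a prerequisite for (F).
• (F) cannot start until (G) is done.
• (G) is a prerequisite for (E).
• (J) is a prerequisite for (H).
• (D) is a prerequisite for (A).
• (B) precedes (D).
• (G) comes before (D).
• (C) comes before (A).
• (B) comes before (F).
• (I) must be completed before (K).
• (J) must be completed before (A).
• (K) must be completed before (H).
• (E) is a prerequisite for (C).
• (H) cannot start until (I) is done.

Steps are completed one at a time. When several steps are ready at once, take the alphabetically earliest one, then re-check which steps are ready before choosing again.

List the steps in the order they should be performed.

Only (G) has no prerequisites, so it is first.
Next only (B) has its prerequisites met → (B).
(D), (E), (I) and (J) are all available; (D) has the earlier label → (D).
Ready: (E), (I) and (J). (E) has the earlier label → (E).
(C) now also ready, so the ready set is {(C), (I), (J)}; (C) has the earlier label → (C).
Now (I) and (J) have their prerequisites met. (I) has the earlier label, so (I) next.
(K) now also ready, so the ready set is {(J), (K)}; (J) has the earlier label → (J).
Now (A), (F) and (K) have their prerequisites met. (A) has the earlier label, so (A) next.
Ready: (F) and (K). (F) has the earlier label → (F).
(K) needed (B), (E) and (I), now all done → (K).
Next only (H) has its prerequisites met → (H).

(G) → (B) → (D) → (E) → (C) → (I) → (J) → (A) → (F) → (K) → (H)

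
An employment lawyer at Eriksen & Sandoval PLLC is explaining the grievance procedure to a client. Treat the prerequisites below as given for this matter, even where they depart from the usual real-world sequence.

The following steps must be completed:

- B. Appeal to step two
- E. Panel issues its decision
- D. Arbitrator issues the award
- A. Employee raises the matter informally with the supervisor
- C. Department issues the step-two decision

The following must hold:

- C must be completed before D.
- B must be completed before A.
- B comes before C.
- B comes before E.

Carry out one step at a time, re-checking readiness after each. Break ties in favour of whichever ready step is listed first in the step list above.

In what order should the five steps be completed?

Only B has no prerequisites, so it is first.
Ready: E, A and C. E is listed earlier → E.
Now A and C have their prerequisites met. A is listed earlier, so A next.
C needed B, now all done → C.
D needed C, now all done → D.

B → E → A → C → D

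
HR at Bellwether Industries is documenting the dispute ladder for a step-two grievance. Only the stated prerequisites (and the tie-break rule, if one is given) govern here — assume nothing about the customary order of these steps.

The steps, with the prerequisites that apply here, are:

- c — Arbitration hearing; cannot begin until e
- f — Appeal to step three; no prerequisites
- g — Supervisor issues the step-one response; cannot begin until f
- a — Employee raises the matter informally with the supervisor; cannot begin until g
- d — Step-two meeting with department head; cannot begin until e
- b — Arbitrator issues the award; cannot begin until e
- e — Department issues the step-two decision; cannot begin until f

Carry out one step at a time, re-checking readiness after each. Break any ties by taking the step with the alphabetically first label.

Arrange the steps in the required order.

f has no prerequisites → f first.
Now e and g have their prerequisites met. e has the earlier label, so e next.
b, c, d and g are all available; b has the earlier label → b.
Ready: c, d and g. c has the earlier label → c.
d and g are both available; d has the earlier label → d.
That leaves g as the only ready step → g.
That leaves a as the only ready step → a.

f, e, b, c, d, g, a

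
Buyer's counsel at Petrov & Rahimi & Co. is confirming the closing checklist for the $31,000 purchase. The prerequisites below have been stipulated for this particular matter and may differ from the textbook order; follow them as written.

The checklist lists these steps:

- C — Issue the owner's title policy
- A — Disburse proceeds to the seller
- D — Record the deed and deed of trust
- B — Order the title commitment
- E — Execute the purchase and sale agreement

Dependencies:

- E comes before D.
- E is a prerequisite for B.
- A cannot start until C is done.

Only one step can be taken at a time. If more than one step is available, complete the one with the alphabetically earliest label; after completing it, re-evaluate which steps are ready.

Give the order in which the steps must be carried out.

C → A → E → B → D

Nothing is required for C and E. C has the earlier label → C first.
A now also ready, so the ready set is {A, E}; A has the earlier label → A.
E is the only step now ready → E.
B and D are both available; B has the earlier label → B.
D is the only step now ready → D.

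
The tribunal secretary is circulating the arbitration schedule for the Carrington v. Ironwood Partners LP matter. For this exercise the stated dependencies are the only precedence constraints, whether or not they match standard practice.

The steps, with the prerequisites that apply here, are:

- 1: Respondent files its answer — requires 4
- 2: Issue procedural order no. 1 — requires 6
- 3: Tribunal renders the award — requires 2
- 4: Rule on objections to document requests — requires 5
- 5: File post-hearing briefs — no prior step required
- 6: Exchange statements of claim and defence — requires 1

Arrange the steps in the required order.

5, 4, 1, 6, 2, 3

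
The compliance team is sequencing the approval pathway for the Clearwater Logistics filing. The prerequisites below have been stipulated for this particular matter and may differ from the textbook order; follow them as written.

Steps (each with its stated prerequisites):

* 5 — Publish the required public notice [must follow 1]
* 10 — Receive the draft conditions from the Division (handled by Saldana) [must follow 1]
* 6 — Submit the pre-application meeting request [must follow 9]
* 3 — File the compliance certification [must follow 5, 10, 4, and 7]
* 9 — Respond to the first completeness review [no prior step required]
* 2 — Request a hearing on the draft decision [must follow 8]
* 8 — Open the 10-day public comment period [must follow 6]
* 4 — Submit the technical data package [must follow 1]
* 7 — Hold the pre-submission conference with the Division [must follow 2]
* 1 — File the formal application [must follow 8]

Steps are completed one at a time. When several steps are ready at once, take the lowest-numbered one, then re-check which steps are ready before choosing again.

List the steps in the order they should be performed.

9, 6, 8, 1, 2, 4, 5, 7, 10, 3

9 has no prerequisites → 9 first.
6 needed 9, now all done → 6.
8 needed 6, now all done → 8.
1 and 2 are both available; 1 has the earlier label → 1.
4, 5 and 10 now also ready, so the ready set is {2, 4, 5, 10}; 2 has the earlier label → 2.
4, 5, 7 and 10 are all available; 4 has the earlier label → 4.
Ready: 5, 7 and 10. 5 has the earlier label → 5.
7 and 10 are both available; 7 has the earlier label → 7.
10 is the only step now ready → 10.
Next only 3 has its prerequisites met → 3.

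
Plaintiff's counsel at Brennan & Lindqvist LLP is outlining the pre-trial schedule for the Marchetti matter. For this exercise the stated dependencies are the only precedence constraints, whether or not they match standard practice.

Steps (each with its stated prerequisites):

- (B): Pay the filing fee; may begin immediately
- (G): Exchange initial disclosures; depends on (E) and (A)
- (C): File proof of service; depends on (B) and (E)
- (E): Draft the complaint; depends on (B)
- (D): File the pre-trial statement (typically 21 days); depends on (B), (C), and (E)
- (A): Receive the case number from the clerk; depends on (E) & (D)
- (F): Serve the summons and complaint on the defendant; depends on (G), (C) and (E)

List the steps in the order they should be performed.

(B), (E), (C), (D), (A), (G), (F)

(B) has no prerequisites → (B) first.
(E) needed (B), now all done → (E).
(C) needed (B) and (E), now all done → (C).
(D) is the only step now ready → (D).
(A) needed (E) and (D), now all done → (A).
Next only (G) has its prerequisites met → (G).
(F) needed (G), (C) and (E), now all done → (F).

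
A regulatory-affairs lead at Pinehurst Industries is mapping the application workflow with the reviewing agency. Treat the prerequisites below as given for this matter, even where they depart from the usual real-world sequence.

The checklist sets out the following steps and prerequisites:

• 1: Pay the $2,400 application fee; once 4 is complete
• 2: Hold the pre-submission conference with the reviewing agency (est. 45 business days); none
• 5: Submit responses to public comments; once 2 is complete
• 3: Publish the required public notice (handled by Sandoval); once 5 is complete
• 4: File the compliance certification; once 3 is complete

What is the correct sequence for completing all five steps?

2 has no prerequisites → 2 first.
Next only 5 has its prerequisites met → 5.
3 needed 5, now all done → 3.
4 is the only step now ready → 4.
1 is the only step now ready → 1.

2, 5, 3, 4, 1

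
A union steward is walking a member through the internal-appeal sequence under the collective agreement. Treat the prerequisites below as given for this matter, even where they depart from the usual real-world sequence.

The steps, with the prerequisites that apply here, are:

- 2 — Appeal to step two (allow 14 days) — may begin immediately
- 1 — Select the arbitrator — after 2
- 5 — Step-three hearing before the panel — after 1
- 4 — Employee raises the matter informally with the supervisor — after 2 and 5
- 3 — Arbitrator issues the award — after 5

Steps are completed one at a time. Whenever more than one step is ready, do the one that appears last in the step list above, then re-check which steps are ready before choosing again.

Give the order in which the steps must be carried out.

2 1 5 3 4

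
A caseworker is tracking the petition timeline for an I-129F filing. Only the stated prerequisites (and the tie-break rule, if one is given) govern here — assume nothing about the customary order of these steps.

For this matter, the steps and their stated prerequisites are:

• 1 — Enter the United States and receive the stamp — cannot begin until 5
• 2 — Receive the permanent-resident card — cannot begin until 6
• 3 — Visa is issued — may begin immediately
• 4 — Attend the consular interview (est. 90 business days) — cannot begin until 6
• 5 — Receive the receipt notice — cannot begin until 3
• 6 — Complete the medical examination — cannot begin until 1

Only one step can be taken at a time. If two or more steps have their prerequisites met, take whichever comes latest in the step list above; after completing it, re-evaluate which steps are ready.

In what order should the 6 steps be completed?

3 5 1 6 4 2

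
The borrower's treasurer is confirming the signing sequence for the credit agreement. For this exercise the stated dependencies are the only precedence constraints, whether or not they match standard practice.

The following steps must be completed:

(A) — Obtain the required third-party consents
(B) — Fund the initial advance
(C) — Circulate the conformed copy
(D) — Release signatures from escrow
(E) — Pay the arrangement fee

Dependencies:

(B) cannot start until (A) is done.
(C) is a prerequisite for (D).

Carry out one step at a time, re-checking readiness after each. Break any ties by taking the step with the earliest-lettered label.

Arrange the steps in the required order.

Nothing is required for (A), (C) and (E). (A) has the earlier label → (A) first.
Ready: (B), (C) and (E). (B) has the earlier label → (B).
Now (C) and (E) have their prerequisites met. (C) has the earlier label, so (C) next.
(D) now also ready, so the ready set is {(D), (E)}; (D) has the earlier label → (D).
(E) is the only step now ready → (E).

(A), (B), (C), (D), (E)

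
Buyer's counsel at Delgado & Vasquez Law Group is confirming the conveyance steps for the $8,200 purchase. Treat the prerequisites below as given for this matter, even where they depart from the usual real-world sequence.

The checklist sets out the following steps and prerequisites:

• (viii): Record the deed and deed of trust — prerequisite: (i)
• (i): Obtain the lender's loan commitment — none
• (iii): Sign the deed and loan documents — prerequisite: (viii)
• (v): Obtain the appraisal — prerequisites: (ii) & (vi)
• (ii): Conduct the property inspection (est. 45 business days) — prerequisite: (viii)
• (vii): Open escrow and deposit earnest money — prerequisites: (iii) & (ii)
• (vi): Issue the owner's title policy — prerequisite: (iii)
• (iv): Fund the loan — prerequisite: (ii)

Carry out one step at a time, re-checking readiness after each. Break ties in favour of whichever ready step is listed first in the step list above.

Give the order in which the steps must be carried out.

(i) (viii) (iii) (ii) (vii) (vi) (v) (iv)

(i) has no prerequisites → (i) first.
Next only (viii) has its prerequisites met → (viii).
Now (iii) and (ii) have their prerequisites met. (iii) is listed earlier, so (iii) next.
(vi) now also ready, so the ready set is {(ii), (vi)}; (ii) is listed earlier → (ii).
(vii) and (iv) now also ready, so the ready set is {(vii), (vi), (iv)}; (vii) is listed earlier → (vii).
Now (vi) and (iv) have their prerequisites met. (vi) is listed earlier, so (vi) next.
(v) now also ready, so the ready set is {(v), (iv)}; (v) is listed earlier → (v).
Next only (iv) has its prerequisites met → (iv).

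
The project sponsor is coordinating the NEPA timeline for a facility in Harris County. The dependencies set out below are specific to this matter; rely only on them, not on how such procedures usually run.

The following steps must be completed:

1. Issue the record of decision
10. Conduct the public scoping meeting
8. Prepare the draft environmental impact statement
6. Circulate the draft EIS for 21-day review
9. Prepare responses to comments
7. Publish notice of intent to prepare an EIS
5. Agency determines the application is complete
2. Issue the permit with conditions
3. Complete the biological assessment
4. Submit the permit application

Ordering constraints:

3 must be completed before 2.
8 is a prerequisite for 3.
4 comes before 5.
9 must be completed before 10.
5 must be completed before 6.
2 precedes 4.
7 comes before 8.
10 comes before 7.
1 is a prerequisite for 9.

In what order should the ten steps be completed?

1, 9, 10, 7, 8, 3, 2, 4, 5, 6

1 is the only step with nothing outstanding, so it goes first.
9 is the only step now ready → 9.
10 needed 9, now all done → 10.
7 needed 10, now all done → 7.
That leaves 8 as the only ready step → 8.
3 needed 8, now all done → 3.
2 needed 3, now all done → 2.
That leaves 4 as the only ready step → 4.
Next only 5 has its prerequisites met → 5.
6 is the only step now ready → 6.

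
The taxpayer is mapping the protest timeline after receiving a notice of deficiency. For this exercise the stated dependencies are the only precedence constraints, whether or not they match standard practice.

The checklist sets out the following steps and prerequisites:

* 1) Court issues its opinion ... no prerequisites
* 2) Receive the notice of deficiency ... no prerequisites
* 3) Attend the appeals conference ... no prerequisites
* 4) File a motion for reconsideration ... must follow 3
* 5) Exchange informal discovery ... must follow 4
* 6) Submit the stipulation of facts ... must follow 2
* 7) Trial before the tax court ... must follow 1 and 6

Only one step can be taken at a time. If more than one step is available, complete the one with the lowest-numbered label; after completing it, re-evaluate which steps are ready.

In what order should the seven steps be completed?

1, 2 and 3 have no prerequisites; 1 has the earlier label, so 1 is first.
Now 2 and 3 have their prerequisites met. 2 has the earlier label, so 2 next.
6 now also ready, so the ready set is {3, 6}; 3 has the earlier label → 3.
4 now also ready, so the ready set is {4, 6}; 4 has the earlier label → 4.
5 now also ready, so the ready set is {5, 6}; 5 has the earlier label → 5.
Next only 6 has its prerequisites met → 6.
Next only 7 has its prerequisites met → 7.

1 2 3 4 5 6 7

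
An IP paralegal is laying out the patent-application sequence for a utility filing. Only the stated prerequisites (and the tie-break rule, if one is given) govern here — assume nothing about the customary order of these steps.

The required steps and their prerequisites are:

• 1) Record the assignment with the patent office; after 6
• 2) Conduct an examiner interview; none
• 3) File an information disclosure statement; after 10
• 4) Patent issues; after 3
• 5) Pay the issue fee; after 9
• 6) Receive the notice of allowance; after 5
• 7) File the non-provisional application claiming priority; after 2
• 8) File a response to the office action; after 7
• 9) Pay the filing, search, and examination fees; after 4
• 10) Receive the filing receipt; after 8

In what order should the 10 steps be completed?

2 → 7 → 8 → 10 → 3 → 4 → 9 → 5 → 6 → 1

Only 2 has no prerequisites, so it is first.
7 needed 2, now all done → 7.
8 needed 7, now all done → 8.
10 needed 8, now all done → 10.
3 needed 10, now all done → 3.
Next only 4 has its prerequisites met → 4.
9 is the only step now ready → 9.
5 needed 9, now all done → 5.
That leaves 6 as the only ready step → 6.
Next only 1 has its prerequisites met → 1.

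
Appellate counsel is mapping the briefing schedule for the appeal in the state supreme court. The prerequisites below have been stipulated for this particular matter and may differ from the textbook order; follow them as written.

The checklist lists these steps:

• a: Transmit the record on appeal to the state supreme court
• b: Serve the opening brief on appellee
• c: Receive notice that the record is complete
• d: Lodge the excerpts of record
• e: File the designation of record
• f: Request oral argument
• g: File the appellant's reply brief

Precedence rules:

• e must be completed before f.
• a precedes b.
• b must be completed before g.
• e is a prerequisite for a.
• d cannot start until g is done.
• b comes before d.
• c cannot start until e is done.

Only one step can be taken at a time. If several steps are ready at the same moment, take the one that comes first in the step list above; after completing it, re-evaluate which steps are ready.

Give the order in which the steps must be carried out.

e is the only step with nothing outstanding, so it goes first.
Now a, c and f have their prerequisites met. a is listed earlier, so a next.
b now also ready, so the ready set is {b, c, f}; b is listed earlier → b.
c, f and g are all available; c is listed earlier → c.
Now f and g have their prerequisites met. f is listed earlier, so f next.
That leaves g as the only ready step → g.
d needed b and g, now all done → d.

e, a, b, c, f, g, d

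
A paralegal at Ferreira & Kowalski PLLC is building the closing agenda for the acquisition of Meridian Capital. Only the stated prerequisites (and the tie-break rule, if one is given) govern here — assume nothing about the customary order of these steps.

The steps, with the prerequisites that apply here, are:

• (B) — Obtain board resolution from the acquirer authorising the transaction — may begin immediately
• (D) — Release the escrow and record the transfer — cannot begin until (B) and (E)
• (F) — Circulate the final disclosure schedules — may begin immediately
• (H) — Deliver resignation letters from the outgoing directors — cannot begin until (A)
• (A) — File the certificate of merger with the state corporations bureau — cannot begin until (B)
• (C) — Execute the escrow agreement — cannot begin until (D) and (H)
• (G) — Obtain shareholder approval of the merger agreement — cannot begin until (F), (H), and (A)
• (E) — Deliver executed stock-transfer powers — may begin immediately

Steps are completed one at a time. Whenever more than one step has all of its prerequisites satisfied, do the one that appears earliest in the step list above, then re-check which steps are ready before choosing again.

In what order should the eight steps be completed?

(B), (F), (A), (H), (G), (E), (D), (C)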